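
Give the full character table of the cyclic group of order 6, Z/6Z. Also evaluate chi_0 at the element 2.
Character table of Z/6Z (irreps indexed chi_0,...,chi_5 with chi_k(m) = zeta_6^(k*m), zeta_6 = exp(2*pi*i/6)):
  irrep \ class  {0} (size 1)  {1} (size 1)    {2} (size 1)    {3} (size 1)  {4} (size 1)    {5} (size 1)  
  chi_0          1             1               1               1             1               1             
  chi_1          1             exp(I*pi/3)     exp(2*I*pi/3)   -1            exp(-2*I*pi/3)  exp(-I*pi/3)  
  chi_2          1             exp(2*I*pi/3)   exp(-2*I*pi/3)  1             exp(2*I*pi/3)   exp(-2*I*pi/3)
  chi_3          1             -1              1               -1            1               -1            
  chi_4          1             exp(-2*I*pi/3)  exp(2*I*pi/3)   1             exp(-2*I*pi/3)  exp(2*I*pi/3) 
  chi_5          1             exp(-I*pi/3)    exp(-2*I*pi/3)  -1            exp(2*I*pi/3)   exp(I*pi/3)   

Spot check: chi_0(2) = zeta_6^(0*2) = zeta_6^0 = 1.

Working: Z/6Z is abelian, so all 6 irreducible complex representations are 1-dimensional. They are given by chi_k(m) = zeta_6^(k*m) for k = 0,...,5. Row orthogonality: sum_m chi_k(m) conj(chi_l(m)) = 6 * [k = l].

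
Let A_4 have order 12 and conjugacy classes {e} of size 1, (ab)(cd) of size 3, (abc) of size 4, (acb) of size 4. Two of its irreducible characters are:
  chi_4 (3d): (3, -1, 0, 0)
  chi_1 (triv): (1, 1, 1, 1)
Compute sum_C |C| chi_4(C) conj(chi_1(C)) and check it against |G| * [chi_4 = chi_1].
Sum = 0; so <chi_4, chi_1> = 0 (distinct irreducibles are orthogonal).

Solution. Compute term by term over conjugacy classes (|C| * chi_4(C) * conj(chi_1(C))):
  1*(3)*conj(1) + 3*(-1)*conj(1) + 4*(0)*conj(1) + 4*(0)*conj(1)
  = (3) + (-3) + (0) + (0)
  = 0.
(Exp terms are combined using exp(i*s)*conj(exp(i*t)) = exp(i*(s-t)), and sums of them are collapsed using the identity that for every m > 1 the m distinct m-th roots of unity sum to 0, e.g. 1 + exp(2*I*pi/3) + exp(-2*I*pi/3) = 0.)
Dividing by |G| = 12 gives 0/12 = 0, matching the row-orthogonality relation <chi_4, chi_1> = [chi_4 = chi_1].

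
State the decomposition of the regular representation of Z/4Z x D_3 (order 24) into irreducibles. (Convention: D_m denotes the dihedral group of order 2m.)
Each irreducible V_i of dimension d_i appears with multiplicity d_i, i.e. rho_reg = (direct sum over all irreducibles V_i) d_i V_i. The irreducible dimensions for Z/4Z x D_3 are 1, 1, 1, 1, 1, 1, 1, 1, 2, 2, 2, 2: 8 irreducibles of dimension 1, each with multiplicity 1; 4 irreducibles of dimension 2, each with multiplicity 2. Total dimension 8*1*1 + 4*2*2 = 24 = |G|.

Why: General theorem: in the regular representation of a finite group G, each irreducible appears with multiplicity equal to its dimension. Check: dim(rho_reg) = sum d_i^2 = 1 + 1 + 1 + 1 + 1 + 1 + 1 + 1 + 4 + 4 + 4 + 4 = 24 = |G|.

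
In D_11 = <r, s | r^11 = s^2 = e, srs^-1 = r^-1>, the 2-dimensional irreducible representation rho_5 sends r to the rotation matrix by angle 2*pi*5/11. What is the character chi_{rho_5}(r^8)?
chi_{rho_5}(r^8) = 2*cos(2*pi*5*8/11) = -2*cos(3*pi/11)

Why: rho_5(r^8) is rotation by angle 2*pi*5*8/11, whose trace is 2*cos(2*pi*5*8/11) = -2*cos(3*pi/11).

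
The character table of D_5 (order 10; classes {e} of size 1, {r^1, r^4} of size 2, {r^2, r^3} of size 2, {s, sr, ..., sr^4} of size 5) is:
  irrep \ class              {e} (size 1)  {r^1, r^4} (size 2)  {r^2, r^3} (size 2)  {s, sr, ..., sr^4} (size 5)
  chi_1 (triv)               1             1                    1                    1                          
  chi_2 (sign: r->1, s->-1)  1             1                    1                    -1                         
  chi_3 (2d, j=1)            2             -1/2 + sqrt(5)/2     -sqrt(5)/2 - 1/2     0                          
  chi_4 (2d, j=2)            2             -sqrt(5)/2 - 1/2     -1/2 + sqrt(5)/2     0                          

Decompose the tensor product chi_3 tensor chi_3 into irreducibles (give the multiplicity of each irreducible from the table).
chi_3 tensor chi_3 = chi_1 + chi_2 + chi_4 (all other irreducibles have multiplicity 0).

Working: The character of a tensor product is the pointwise product (chi_3 * chi_3)(C) = chi_3(C) * chi_3(C):
  {e}: (2)*(2), {r^1, r^4}: (-1/2 + sqrt(5)/2)*(-1/2 + sqrt(5)/2), {r^2, r^3}: (-sqrt(5)/2 - 1/2)*(-sqrt(5)/2 - 1/2), {s, sr, ..., sr^4}: (0)*(0)
so (chi_3 * chi_3) takes values
  {e} -> 4, {r^1, r^4} -> 3/2 - sqrt(5)/2, {r^2, r^3} -> sqrt(5)/2 + 3/2, {s, sr, ..., sr^4} -> 0.
Now take the inner product of this character with each irreducible chi from the table, <chi_3*chi_3, chi> = (1/10) sum_C |C| (chi_3*chi_3)(C) conj(chi(C)):
  <chi_3*chi_3, chi_1> = (1/10)[1*(4)*conj(1) + 2*(3/2 - sqrt(5)/2)*conj(1) + 2*(sqrt(5)/2 + 3/2)*conj(1) + 5*(0)*conj(1)]
      = (1/10)[(4) + (3 - sqrt(5)) + (sqrt(5) + 3) + (0)] = 10/10 = 1
  <chi_3*chi_3, chi_2> = (1/10)[1*(4)*conj(1) + 2*(3/2 - sqrt(5)/2)*conj(1) + 2*(sqrt(5)/2 + 3/2)*conj(1) + 5*(0)*conj(-1)]
      = (1/10)[(4) + (3 - sqrt(5)) + (sqrt(5) + 3) + (0)] = 10/10 = 1
  <chi_3*chi_3, chi_3> = (1/10)[1*(4)*conj(2) + 2*(3/2 - sqrt(5)/2)*conj(-1/2 + sqrt(5)/2) + 2*(sqrt(5)/2 + 3/2)*conj(-sqrt(5)/2 - 1/2) + 5*(0)*conj(0)]
      = (1/10)[(8) + (-4 + 2*sqrt(5)) + (-2*sqrt(5) - 4) + (0)] = 0/10 = 0
  <chi_3*chi_3, chi_4> = (1/10)[1*(4)*conj(2) + 2*(3/2 - sqrt(5)/2)*conj(-sqrt(5)/2 - 1/2) + 2*(sqrt(5)/2 + 3/2)*conj(-1/2 + sqrt(5)/2) + 5*(0)*conj(0)]
      = (1/10)[(8) + (1 - sqrt(5)) + (1 + sqrt(5)) + (0)] = 10/10 = 1
Hence the multiplicities are chi_1: 1, chi_2: 1, chi_4: 1. Dimension check: dim(chi_3)*dim(chi_3) = 2*2 = 4 and sum (mult * dim) = 1*1 + 1*1 + 1*2 = 4.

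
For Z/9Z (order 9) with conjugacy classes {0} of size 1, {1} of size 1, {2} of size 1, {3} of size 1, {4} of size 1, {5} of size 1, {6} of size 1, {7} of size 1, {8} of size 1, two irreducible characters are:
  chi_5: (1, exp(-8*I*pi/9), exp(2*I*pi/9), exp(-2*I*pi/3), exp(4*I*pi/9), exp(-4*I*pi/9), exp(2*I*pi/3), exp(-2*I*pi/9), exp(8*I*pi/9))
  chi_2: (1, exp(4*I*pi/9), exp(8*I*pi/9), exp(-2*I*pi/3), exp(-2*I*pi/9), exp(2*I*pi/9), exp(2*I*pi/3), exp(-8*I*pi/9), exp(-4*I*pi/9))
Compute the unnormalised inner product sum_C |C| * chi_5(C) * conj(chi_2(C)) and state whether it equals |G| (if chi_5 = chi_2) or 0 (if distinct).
Sum = 0; so <chi_5, chi_2> = 0 (distinct irreducibles are orthogonal).

Justification: Compute term by term over conjugacy classes (|C| * chi_5(C) * conj(chi_2(C))):
  1*(1)*conj(1) + 1*(exp(-8*I*pi/9))*conj(exp(4*I*pi/9)) + 1*(exp(2*I*pi/9))*conj(exp(8*I*pi/9)) + 1*(exp(-2*I*pi/3))*conj(exp(-2*I*pi/3)) + 1*(exp(4*I*pi/9))*conj(exp(-2*I*pi/9)) + 1*(exp(-4*I*pi/9))*conj(exp(2*I*pi/9)) + 1*(exp(2*I*pi/3))*conj(exp(2*I*pi/3)) + 1*(exp(-2*I*pi/9))*conj(exp(-8*I*pi/9)) + 1*(exp(8*I*pi/9))*conj(exp(-4*I*pi/9))
  = (1) + (exp(2*I*pi/3)) + (exp(-2*I*pi/3)) + (1) + (exp(2*I*pi/3)) + (exp(-2*I*pi/3)) + (1) + (exp(2*I*pi/3)) + (exp(-2*I*pi/3))
  = 0.
(Exp terms are combined using exp(i*s)*conj(exp(i*t)) = exp(i*(s-t)), and sums of them are collapsed using the identity that for every m > 1 the m distinct m-th roots of unity sum to 0, e.g. 1 + exp(2*I*pi/3) + exp(-2*I*pi/3) = 0.)
Dividing by |G| = 9 gives 0/9 = 0, matching the row-orthogonality relation <chi_5, chi_2> = [chi_5 = chi_2].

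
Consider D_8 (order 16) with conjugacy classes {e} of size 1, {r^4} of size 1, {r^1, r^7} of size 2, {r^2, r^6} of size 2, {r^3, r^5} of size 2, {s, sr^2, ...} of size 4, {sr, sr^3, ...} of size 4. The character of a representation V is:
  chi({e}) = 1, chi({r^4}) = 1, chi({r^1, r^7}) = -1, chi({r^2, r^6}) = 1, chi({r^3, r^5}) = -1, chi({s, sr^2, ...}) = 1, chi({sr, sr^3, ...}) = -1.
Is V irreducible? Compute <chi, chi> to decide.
Irreducible: <chi, chi> = 1.

Reasoning: <chi, chi> = (1/|G|) sum_C |C| * |chi(C)|^2 = (1/16)[1*|1|^2 + 1*|1|^2 + 2*|-1|^2 + 2*|1|^2 + 2*|-1|^2 + 4*|1|^2 + 4*|-1|^2]
  = (1/16)[(1) + (1) + (2) + (2) + (2) + (4) + (4)] = 16/16 = 1.
A character is irreducible iff <chi, chi> = 1, so this representation is irreducible.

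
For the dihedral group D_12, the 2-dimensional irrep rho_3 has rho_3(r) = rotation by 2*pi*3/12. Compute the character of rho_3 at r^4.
chi_{rho_3}(r^4) = 2*cos(2*pi*3*4/12) = 2

Details: rho_3(r^4) is rotation by angle 2*pi*3*4/12, whose trace is 2*cos(2*pi*3*4/12) = 2.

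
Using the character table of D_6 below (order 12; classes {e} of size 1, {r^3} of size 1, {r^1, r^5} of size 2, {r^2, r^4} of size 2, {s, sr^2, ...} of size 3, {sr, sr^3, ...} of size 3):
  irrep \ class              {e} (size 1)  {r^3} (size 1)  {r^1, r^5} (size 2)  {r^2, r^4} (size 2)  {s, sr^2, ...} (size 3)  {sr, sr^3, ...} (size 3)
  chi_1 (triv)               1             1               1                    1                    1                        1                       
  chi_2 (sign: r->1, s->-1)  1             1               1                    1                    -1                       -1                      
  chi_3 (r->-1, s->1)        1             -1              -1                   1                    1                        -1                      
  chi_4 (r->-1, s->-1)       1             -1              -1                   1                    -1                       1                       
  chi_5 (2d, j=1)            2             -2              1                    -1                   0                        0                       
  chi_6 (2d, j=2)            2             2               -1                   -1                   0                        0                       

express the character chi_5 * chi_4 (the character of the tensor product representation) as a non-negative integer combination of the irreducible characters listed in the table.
chi_5 tensor chi_4 = chi_6 (all other irreducibles have multiplicity 0).

Why: The character of a tensor product is the pointwise product (chi_5 * chi_4)(C) = chi_5(C) * chi_4(C):
  {e}: (2)*(1), {r^3}: (-2)*(-1), {r^1, r^5}: (1)*(-1), {r^2, r^4}: (-1)*(1), {s, sr^2, ...}: (0)*(-1), {sr, sr^3, ...}: (0)*(1)
so (chi_5 * chi_4) takes values
  {e} -> 2, {r^3} -> 2, {r^1, r^5} -> -1, {r^2, r^4} -> -1, {s, sr^2, ...} -> 0, {sr, sr^3, ...} -> 0.
Now take the inner product of this character with each irreducible chi from the table, <chi_5*chi_4, chi> = (1/12) sum_C |C| (chi_5*chi_4)(C) conj(chi(C)):
  <chi_5*chi_4, chi_1> = (1/12)[1*(2)*conj(1) + 1*(2)*conj(1) + 2*(-1)*conj(1) + 2*(-1)*conj(1) + 3*(0)*conj(1) + 3*(0)*conj(1)]
      = (1/12)[(2) + (2) + (-2) + (-2) + (0) + (0)] = 0/12 = 0
  <chi_5*chi_4, chi_2> = (1/12)[1*(2)*conj(1) + 1*(2)*conj(1) + 2*(-1)*conj(1) + 2*(-1)*conj(1) + 3*(0)*conj(-1) + 3*(0)*conj(-1)]
      = (1/12)[(2) + (2) + (-2) + (-2) + (0) + (0)] = 0/12 = 0
  <chi_5*chi_4, chi_3> = (1/12)[1*(2)*conj(1) + 1*(2)*conj(-1) + 2*(-1)*conj(-1) + 2*(-1)*conj(1) + 3*(0)*conj(1) + 3*(0)*conj(-1)]
      = (1/12)[(2) + (-2) + (2) + (-2) + (0) + (0)] = 0/12 = 0
  <chi_5*chi_4, chi_4> = (1/12)[1*(2)*conj(1) + 1*(2)*conj(-1) + 2*(-1)*conj(-1) + 2*(-1)*conj(1) + 3*(0)*conj(-1) + 3*(0)*conj(1)]
      = (1/12)[(2) + (-2) + (2) + (-2) + (0) + (0)] = 0/12 = 0
  <chi_5*chi_4, chi_5> = (1/12)[1*(2)*conj(2) + 1*(2)*conj(-2) + 2*(-1)*conj(1) + 2*(-1)*conj(-1) + 3*(0)*conj(0) + 3*(0)*conj(0)]
      = (1/12)[(4) + (-4) + (-2) + (2) + (0) + (0)] = 0/12 = 0
  <chi_5*chi_4, chi_6> = (1/12)[1*(2)*conj(2) + 1*(2)*conj(2) + 2*(-1)*conj(-1) + 2*(-1)*conj(-1) + 3*(0)*conj(0) + 3*(0)*conj(0)]
      = (1/12)[(4) + (4) + (2) + (2) + (0) + (0)] = 12/12 = 1
Hence the multiplicities are chi_6: 1. Dimension check: dim(chi_5)*dim(chi_4) = 2*1 = 2 and sum (mult * dim) = 1*2 = 2.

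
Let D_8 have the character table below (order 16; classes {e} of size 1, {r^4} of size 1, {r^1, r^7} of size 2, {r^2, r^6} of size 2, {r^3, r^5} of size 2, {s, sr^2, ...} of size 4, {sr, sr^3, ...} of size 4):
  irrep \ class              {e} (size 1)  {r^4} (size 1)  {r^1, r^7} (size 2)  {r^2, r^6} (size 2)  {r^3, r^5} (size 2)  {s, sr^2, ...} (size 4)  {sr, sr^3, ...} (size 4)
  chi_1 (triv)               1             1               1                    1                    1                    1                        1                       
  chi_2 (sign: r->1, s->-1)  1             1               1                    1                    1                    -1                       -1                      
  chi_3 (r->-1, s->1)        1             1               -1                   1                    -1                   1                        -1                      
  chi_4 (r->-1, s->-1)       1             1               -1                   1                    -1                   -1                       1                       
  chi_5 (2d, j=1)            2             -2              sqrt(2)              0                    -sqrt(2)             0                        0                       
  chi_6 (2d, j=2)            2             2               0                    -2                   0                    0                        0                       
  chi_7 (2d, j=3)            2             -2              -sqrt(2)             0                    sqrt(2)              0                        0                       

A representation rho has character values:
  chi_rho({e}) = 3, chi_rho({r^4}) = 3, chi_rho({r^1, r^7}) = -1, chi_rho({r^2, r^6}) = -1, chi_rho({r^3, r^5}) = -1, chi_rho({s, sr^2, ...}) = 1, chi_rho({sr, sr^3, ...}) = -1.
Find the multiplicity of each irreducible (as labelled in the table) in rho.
Multiplicities: chi_1: 0, chi_2: 0, chi_3: 1, chi_4: 0, chi_5: 0, chi_6: 1, chi_7: 0.

Details: Use <chi_rho, chi> = (1/|G|) sum_C |C| * chi_rho(C) * conj(chi(C)) with |G| = 16 for each irreducible chi in the table:
  <chi_rho, chi_1> = (1/16)[1*(3)*conj(1) + 1*(3)*conj(1) + 2*(-1)*conj(1) + 2*(-1)*conj(1) + 2*(-1)*conj(1) + 4*(1)*conj(1) + 4*(-1)*conj(1)]
      = (1/16)[(3) + (3) + (-2) + (-2) + (-2) + (4) + (-4)] = 0/16 = 0
  <chi_rho, chi_2> = (1/16)[1*(3)*conj(1) + 1*(3)*conj(1) + 2*(-1)*conj(1) + 2*(-1)*conj(1) + 2*(-1)*conj(1) + 4*(1)*conj(-1) + 4*(-1)*conj(-1)]
      = (1/16)[(3) + (3) + (-2) + (-2) + (-2) + (-4) + (4)] = 0/16 = 0
  <chi_rho, chi_3> = (1/16)[1*(3)*conj(1) + 1*(3)*conj(1) + 2*(-1)*conj(-1) + 2*(-1)*conj(1) + 2*(-1)*conj(-1) + 4*(1)*conj(1) + 4*(-1)*conj(-1)]
      = (1/16)[(3) + (3) + (2) + (-2) + (2) + (4) + (4)] = 16/16 = 1
  <chi_rho, chi_4> = (1/16)[1*(3)*conj(1) + 1*(3)*conj(1) + 2*(-1)*conj(-1) + 2*(-1)*conj(1) + 2*(-1)*conj(-1) + 4*(1)*conj(-1) + 4*(-1)*conj(1)]
      = (1/16)[(3) + (3) + (2) + (-2) + (2) + (-4) + (-4)] = 0/16 = 0
  <chi_rho, chi_5> = (1/16)[1*(3)*conj(2) + 1*(3)*conj(-2) + 2*(-1)*conj(sqrt(2)) + 2*(-1)*conj(0) + 2*(-1)*conj(-sqrt(2)) + 4*(1)*conj(0) + 4*(-1)*conj(0)]
      = (1/16)[(6) + (-6) + (-2*sqrt(2)) + (0) + (2*sqrt(2)) + (0) + (0)] = 0/16 = 0
  <chi_rho, chi_6> = (1/16)[1*(3)*conj(2) + 1*(3)*conj(2) + 2*(-1)*conj(0) + 2*(-1)*conj(-2) + 2*(-1)*conj(0) + 4*(1)*conj(0) + 4*(-1)*conj(0)]
      = (1/16)[(6) + (6) + (0) + (4) + (0) + (0) + (0)] = 16/16 = 1
  <chi_rho, chi_7> = (1/16)[1*(3)*conj(2) + 1*(3)*conj(-2) + 2*(-1)*conj(-sqrt(2)) + 2*(-1)*conj(0) + 2*(-1)*conj(sqrt(2)) + 4*(1)*conj(0) + 4*(-1)*conj(0)]
      = (1/16)[(6) + (-6) + (2*sqrt(2)) + (0) + (-2*sqrt(2)) + (0) + (0)] = 0/16 = 0
Dimension check: dim(rho) = sum (mult * dim) = 0*1 + 0*1 + 1*1 + 0*1 + 0*2 + 1*2 + 0*2 = 3 = chi_rho(e) = 3.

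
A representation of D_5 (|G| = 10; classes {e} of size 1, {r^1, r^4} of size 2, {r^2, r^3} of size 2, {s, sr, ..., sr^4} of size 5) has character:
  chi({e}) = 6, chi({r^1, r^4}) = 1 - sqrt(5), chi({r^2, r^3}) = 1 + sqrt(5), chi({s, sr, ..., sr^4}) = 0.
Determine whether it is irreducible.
Not irreducible (reducible): <chi, chi> = 6 > 1.

Justification: <chi, chi> = (1/|G|) sum_C |C| * |chi(C)|^2 = (1/10)[1*|6|^2 + 2*|1 - sqrt(5)|^2 + 2*|1 + sqrt(5)|^2 + 5*|0|^2]
  = (1/10)[(36) + (12 - 4*sqrt(5)) + (4*sqrt(5) + 12) + (0)] = 60/10 = 6.
A character is irreducible iff <chi, chi> = 1, so this representation is reducible.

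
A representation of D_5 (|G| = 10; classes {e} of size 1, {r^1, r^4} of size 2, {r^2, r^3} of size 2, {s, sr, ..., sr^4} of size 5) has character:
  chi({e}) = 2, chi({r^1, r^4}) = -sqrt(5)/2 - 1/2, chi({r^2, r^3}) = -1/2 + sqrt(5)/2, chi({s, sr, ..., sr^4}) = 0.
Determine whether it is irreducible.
Irreducible: <chi, chi> = 1.

Proof sketch: <chi, chi> = (1/|G|) sum_C |C| * |chi(C)|^2 = (1/10)[1*|2|^2 + 2*|-sqrt(5)/2 - 1/2|^2 + 2*|-1/2 + sqrt(5)/2|^2 + 5*|0|^2]
  = (1/10)[(4) + (sqrt(5) + 3) + (3 - sqrt(5)) + (0)] = 10/10 = 1.
A character is irreducible iff <chi, chi> = 1, so this representation is irreducible.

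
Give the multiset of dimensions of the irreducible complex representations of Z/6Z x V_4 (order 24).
Dimensions: 1, 1, 1, 1, 1, 1, 1, 1, 1, 1, 1, 1, 1, 1, 1, 1, 1, 1, 1, 1, 1, 1, 1, 1

Details: There are 24 irreducibles (= number of conjugacy classes). Their dimensions d_i satisfy sum d_i^2 = |G| = 24: 1 + 1 + 1 + 1 + 1 + 1 + 1 + 1 + 1 + 1 + 1 + 1 + 1 + 1 + 1 + 1 + 1 + 1 + 1 + 1 + 1 + 1 + 1 + 1 = 24. (For the product with Z/6Z: each of the 6 1-dim characters of Z/6Z tensors with each irrep of V_4, giving 6 copies of each V_4-dimension.)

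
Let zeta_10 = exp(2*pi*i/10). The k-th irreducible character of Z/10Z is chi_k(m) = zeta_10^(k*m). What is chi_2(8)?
chi_2(8) = zeta_10^16 = exp(-4*I*pi/5)

Solution. chi_2(8) = zeta_10^(2*8) = zeta_10^16. Since zeta_10^10 = 1, this equals zeta_10^6 = exp(2*pi*i*6/10) = exp(-4*I*pi/5).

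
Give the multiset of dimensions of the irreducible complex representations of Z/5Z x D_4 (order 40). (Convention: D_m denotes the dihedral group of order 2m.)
Dimensions: 1, 1, 1, 1, 1, 1, 1, 1, 1, 1, 1, 1, 1, 1, 1, 1, 1, 1, 1, 1, 2, 2, 2, 2, 2

Reasoning: There are 25 irreducibles (= number of conjugacy classes). Their dimensions d_i satisfy sum d_i^2 = |G| = 40: 1 + 1 + 1 + 1 + 1 + 1 + 1 + 1 + 1 + 1 + 1 + 1 + 1 + 1 + 1 + 1 + 1 + 1 + 1 + 1 + 4 + 4 + 4 + 4 + 4 = 40. (For the product with Z/5Z: each of the 5 1-dim characters of Z/5Z tensors with each irrep of D_4, giving 5 copies of each D_4-dimension.)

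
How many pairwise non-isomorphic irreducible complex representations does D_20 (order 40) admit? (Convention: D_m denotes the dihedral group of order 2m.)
13

Proof sketch: The number of irreducible complex representations of a finite group equals its number of conjugacy classes. D_20 has 13 conjugacy classes (n/2 + 3 for n even), so D_20 (order 40) has exactly 13 irreducible complex representations.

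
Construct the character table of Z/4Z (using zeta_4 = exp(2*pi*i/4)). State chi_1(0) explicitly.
Character table of Z/4Z (irreps indexed chi_0,...,chi_3 with chi_k(m) = zeta_4^(k*m), zeta_4 = exp(2*pi*i/4)):
  irrep \ class  {0} (size 1)  {1} (size 1)  {2} (size 1)  {3} (size 1)
  chi_0          1             1             1             1           
  chi_1          1             I             -1            -I          
  chi_2          1             -1            1             -1          
  chi_3          1             -I            -1            I           

Spot check: chi_1(0) = zeta_4^(1*0) = zeta_4^0 = 1.

Solution. Z/4Z is abelian, so all 4 irreducible complex representations are 1-dimensional. They are given by chi_k(m) = zeta_4^(k*m) for k = 0,...,3. Row orthogonality: sum_m chi_k(m) conj(chi_l(m)) = 4 * [k = l].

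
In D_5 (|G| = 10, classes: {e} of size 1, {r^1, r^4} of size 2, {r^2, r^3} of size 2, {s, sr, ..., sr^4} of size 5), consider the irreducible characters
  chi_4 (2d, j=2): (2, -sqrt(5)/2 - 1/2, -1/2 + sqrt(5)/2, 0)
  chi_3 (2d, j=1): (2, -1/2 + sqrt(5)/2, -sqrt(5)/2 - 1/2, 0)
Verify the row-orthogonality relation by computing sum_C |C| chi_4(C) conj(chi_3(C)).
Sum = 0; so <chi_4, chi_3> = 0 (distinct irreducibles are orthogonal).

Working: Compute term by term over conjugacy classes (|C| * chi_4(C) * conj(chi_3(C))):
  1*(2)*conj(2) + 2*(-sqrt(5)/2 - 1/2)*conj(-1/2 + sqrt(5)/2) + 2*(-1/2 + sqrt(5)/2)*conj(-sqrt(5)/2 - 1/2) + 5*(0)*conj(0)
  = (4) + (-2) + (-2) + (0)
  = 0.
Dividing by |G| = 10 gives 0/10 = 0, matching the row-orthogonality relation <chi_4, chi_3> = [chi_4 = chi_3].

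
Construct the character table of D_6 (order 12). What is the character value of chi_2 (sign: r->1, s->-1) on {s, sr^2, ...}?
Conjugacy classes: {e} of size 1, {r^3} of size 1, {r^1, r^5} of size 2, {r^2, r^4} of size 2, {s, sr^2, ...} of size 3, {sr, sr^3, ...} of size 3.
Character table:
  irrep \ class              {e} (size 1)  {r^3} (size 1)  {r^1, r^5} (size 2)  {r^2, r^4} (size 2)  {s, sr^2, ...} (size 3)  {sr, sr^3, ...} (size 3)
  chi_1 (triv)               1             1               1                    1                    1                        1                       
  chi_2 (sign: r->1, s->-1)  1             1               1                    1                    -1                       -1                      
  chi_3 (r->-1, s->1)        1             -1              -1                   1                    1                        -1                      
  chi_4 (r->-1, s->-1)       1             -1              -1                   1                    -1                       1                       
  chi_5 (2d, j=1)            2             -2              1                    -1                   0                        0                       
  chi_6 (2d, j=2)            2             2               -1                   -1                   0                        0                       

Spot check: chi_2 (sign: r->1, s->-1) on {s, sr^2, ...} = -1.

Proof sketch: D_6 has order 2*6 = 12 with 6 conjugacy classes, hence 6 irreducibles. Sum of squared dims 1 + 1 + 1 + 1 + 4 + 4 = 12 = |G|. Linear characters come from the abelianisation; the 2-dimensional irreps have character r^k -> 2*cos(2*pi*j*k/6), reflections -> 0.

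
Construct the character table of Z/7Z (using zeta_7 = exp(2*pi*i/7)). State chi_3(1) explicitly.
Character table of Z/7Z (irreps indexed chi_0,...,chi_6 with chi_k(m) = zeta_7^(k*m), zeta_7 = exp(2*pi*i/7)):
  irrep \ class  {0} (size 1)  {1} (size 1)    {2} (size 1)    {3} (size 1)    {4} (size 1)    {5} (size 1)    {6} (size 1)  
  chi_0          1             1               1               1               1               1               1             
  chi_1          1             exp(2*I*pi/7)   exp(4*I*pi/7)   exp(6*I*pi/7)   exp(-6*I*pi/7)  exp(-4*I*pi/7)  exp(-2*I*pi/7)
  chi_2          1             exp(4*I*pi/7)   exp(-6*I*pi/7)  exp(-2*I*pi/7)  exp(2*I*pi/7)   exp(6*I*pi/7)   exp(-4*I*pi/7)
  chi_3          1             exp(6*I*pi/7)   exp(-2*I*pi/7)  exp(4*I*pi/7)   exp(-4*I*pi/7)  exp(2*I*pi/7)   exp(-6*I*pi/7)
  chi_4          1             exp(-6*I*pi/7)  exp(2*I*pi/7)   exp(-4*I*pi/7)  exp(4*I*pi/7)   exp(-2*I*pi/7)  exp(6*I*pi/7) 
  chi_5          1             exp(-4*I*pi/7)  exp(6*I*pi/7)   exp(2*I*pi/7)   exp(-2*I*pi/7)  exp(-6*I*pi/7)  exp(4*I*pi/7) 
  chi_6          1             exp(-2*I*pi/7)  exp(-4*I*pi/7)  exp(-6*I*pi/7)  exp(6*I*pi/7)   exp(4*I*pi/7)   exp(2*I*pi/7) 

Spot check: chi_3(1) = zeta_7^(3*1) = zeta_7^3 = exp(6*I*pi/7).

Reasoning: Z/7Z is abelian, so all 7 irreducible complex representations are 1-dimensional. They are given by chi_k(m) = zeta_7^(k*m) for k = 0,...,6. Row orthogonality: sum_m chi_k(m) conj(chi_l(m)) = 7 * [k = l].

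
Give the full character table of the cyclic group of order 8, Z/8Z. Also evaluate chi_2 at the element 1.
Character table of Z/8Z (irreps indexed chi_0,...,chi_7 with chi_k(m) = zeta_8^(k*m), zeta_8 = exp(2*pi*i/8)):
  irrep \ class  {0} (size 1)  {1} (size 1)    {2} (size 1)  {3} (size 1)    {4} (size 1)  {5} (size 1)    {6} (size 1)  {7} (size 1)  
  chi_0          1             1               1             1               1             1               1             1             
  chi_1          1             exp(I*pi/4)     I             exp(3*I*pi/4)   -1            exp(-3*I*pi/4)  -I            exp(-I*pi/4)  
  chi_2          1             I               -1            -I              1             I               -1            -I            
  chi_3          1             exp(3*I*pi/4)   -I            exp(I*pi/4)     -1            exp(-I*pi/4)    I             exp(-3*I*pi/4)
  chi_4          1             -1              1             -1              1             -1              1             -1            
  chi_5          1             exp(-3*I*pi/4)  I             exp(-I*pi/4)    -1            exp(I*pi/4)     -I            exp(3*I*pi/4) 
  chi_6          1             -I              -1            I               1             -I              -1            I             
  chi_7          1             exp(-I*pi/4)    -I            exp(-3*I*pi/4)  -1            exp(3*I*pi/4)   I             exp(I*pi/4)   

Spot check: chi_2(1) = zeta_8^(2*1) = zeta_8^2 = I.

Working: Z/8Z is abelian, so all 8 irreducible complex representations are 1-dimensional. They are given by chi_k(m) = zeta_8^(k*m) for k = 0,...,7. Row orthogonality: sum_m chi_k(m) conj(chi_l(m)) = 8 * [k = l].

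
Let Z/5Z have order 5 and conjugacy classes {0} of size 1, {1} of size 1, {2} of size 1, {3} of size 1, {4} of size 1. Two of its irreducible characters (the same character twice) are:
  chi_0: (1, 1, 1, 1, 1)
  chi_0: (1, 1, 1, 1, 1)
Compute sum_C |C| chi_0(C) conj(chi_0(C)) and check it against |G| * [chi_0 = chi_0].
Sum = 5 = |G| = 5; so <chi_0, chi_0> = 1 (norm-1 confirms irreducibility).

Derivation: Compute term by term over conjugacy classes (|C| * chi_0(C) * conj(chi_0(C))):
  1*(1)*conj(1) + 1*(1)*conj(1) + 1*(1)*conj(1) + 1*(1)*conj(1) + 1*(1)*conj(1)
  = (1) + (1) + (1) + (1) + (1)
  = 5.
(Exp terms are combined using exp(i*s)*conj(exp(i*t)) = exp(i*(s-t)), and sums of them are collapsed using the identity that for every m > 1 the m distinct m-th roots of unity sum to 0, e.g. 1 + exp(2*I*pi/3) + exp(-2*I*pi/3) = 0.)
Dividing by |G| = 5 gives 5/5 = 1, matching the row-orthogonality relation <chi_0, chi_0> = [chi_0 = chi_0].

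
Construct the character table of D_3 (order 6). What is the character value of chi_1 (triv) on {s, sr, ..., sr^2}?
Conjugacy classes: {e} of size 1, {r^1, r^2} of size 2, {s, sr, ..., sr^2} of size 3.
Character table:
  irrep \ class              {e} (size 1)  {r^1, r^2} (size 2)  {s, sr, ..., sr^2} (size 3)
  chi_1 (triv)               1             1                    1                          
  chi_2 (sign: r->1, s->-1)  1             1                    -1                         
  chi_3 (2d, j=1)            2             -1                   0                          

Spot check: chi_1 (triv) on {s, sr, ..., sr^2} = 1.

Solution. D_3 has order 2*3 = 6 with 3 conjugacy classes, hence 3 irreducibles. Sum of squared dims 1 + 1 + 4 = 6 = |G|. Linear characters come from the abelianisation; the 2-dimensional irreps have character r^k -> 2*cos(2*pi*j*k/3), reflections -> 0.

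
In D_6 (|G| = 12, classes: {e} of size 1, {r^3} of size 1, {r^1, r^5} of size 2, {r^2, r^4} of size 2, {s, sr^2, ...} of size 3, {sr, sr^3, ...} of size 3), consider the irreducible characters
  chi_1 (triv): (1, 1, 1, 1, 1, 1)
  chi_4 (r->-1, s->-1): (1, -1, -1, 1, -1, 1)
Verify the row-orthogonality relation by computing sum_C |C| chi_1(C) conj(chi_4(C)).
Sum = 0; so <chi_1, chi_4> = 0 (distinct irreducibles are orthogonal).

Argument: Compute term by term over conjugacy classes (|C| * chi_1(C) * conj(chi_4(C))):
  1*(1)*conj(1) + 1*(1)*conj(-1) + 2*(1)*conj(-1) + 2*(1)*conj(1) + 3*(1)*conj(-1) + 3*(1)*conj(1)
  = (1) + (-1) + (-2) + (2) + (-3) + (3)
  = 0.
Dividing by |G| = 12 gives 0/12 = 0, matching the row-orthogonality relation <chi_1, chi_4> = [chi_1 = chi_4].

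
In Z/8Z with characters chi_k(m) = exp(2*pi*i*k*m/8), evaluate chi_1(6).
chi_1(6) = zeta_8^6 = -I

Reasoning: chi_1(6) = zeta_8^(1*6) = zeta_8^6. Since zeta_8^8 = 1, this equals zeta_8^6 = exp(2*pi*i*6/8) = -I.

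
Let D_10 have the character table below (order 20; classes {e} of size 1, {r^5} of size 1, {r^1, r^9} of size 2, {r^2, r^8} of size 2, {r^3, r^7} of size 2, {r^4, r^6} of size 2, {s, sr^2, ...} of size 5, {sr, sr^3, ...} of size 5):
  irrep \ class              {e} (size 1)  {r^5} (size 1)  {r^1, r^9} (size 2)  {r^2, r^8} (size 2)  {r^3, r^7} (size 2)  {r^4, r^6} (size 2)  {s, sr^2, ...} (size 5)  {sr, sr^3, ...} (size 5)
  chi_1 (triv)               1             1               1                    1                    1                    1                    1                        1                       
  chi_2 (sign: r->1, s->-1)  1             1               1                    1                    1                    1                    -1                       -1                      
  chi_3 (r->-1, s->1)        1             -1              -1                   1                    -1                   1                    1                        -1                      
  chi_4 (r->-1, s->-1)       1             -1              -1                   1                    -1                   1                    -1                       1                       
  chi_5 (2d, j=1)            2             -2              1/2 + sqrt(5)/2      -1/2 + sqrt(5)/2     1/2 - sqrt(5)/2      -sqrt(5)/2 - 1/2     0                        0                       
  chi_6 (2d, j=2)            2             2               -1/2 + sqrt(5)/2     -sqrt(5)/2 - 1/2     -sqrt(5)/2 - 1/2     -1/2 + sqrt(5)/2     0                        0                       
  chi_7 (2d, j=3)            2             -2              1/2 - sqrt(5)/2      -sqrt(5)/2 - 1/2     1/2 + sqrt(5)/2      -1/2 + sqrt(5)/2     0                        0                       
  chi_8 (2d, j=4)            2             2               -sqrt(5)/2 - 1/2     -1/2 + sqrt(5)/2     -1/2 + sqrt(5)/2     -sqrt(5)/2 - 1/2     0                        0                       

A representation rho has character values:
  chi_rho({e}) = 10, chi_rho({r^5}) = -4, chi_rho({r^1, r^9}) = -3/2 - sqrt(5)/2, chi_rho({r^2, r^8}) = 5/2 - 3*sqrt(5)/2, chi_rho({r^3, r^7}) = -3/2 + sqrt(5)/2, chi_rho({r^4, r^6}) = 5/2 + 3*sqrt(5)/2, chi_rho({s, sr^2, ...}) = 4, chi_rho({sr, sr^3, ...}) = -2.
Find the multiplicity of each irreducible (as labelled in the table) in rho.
Multiplicities: chi_1: 1, chi_2: 0, chi_3: 3, chi_4: 0, chi_5: 0, chi_6: 1, chi_7: 2, chi_8: 0.

Argument: Use <chi_rho, chi> = (1/|G|) sum_C |C| * chi_rho(C) * conj(chi(C)) with |G| = 20 for each irreducible chi in the table:
  <chi_rho, chi_1> = (1/20)[1*(10)*conj(1) + 1*(-4)*conj(1) + 2*(-3/2 - sqrt(5)/2)*conj(1) + 2*(5/2 - 3*sqrt(5)/2)*conj(1) + 2*(-3/2 + sqrt(5)/2)*conj(1) + 2*(5/2 + 3*sqrt(5)/2)*conj(1) + 5*(4)*conj(1) + 5*(-2)*conj(1)]
      = (1/20)[(10) + (-4) + (-3 - sqrt(5)) + (5 - 3*sqrt(5)) + (-3 + sqrt(5)) + (5 + 3*sqrt(5)) + (20) + (-10)] = 20/20 = 1
  <chi_rho, chi_2> = (1/20)[1*(10)*conj(1) + 1*(-4)*conj(1) + 2*(-3/2 - sqrt(5)/2)*conj(1) + 2*(5/2 - 3*sqrt(5)/2)*conj(1) + 2*(-3/2 + sqrt(5)/2)*conj(1) + 2*(5/2 + 3*sqrt(5)/2)*conj(1) + 5*(4)*conj(-1) + 5*(-2)*conj(-1)]
      = (1/20)[(10) + (-4) + (-3 - sqrt(5)) + (5 - 3*sqrt(5)) + (-3 + sqrt(5)) + (5 + 3*sqrt(5)) + (-20) + (10)] = 0/20 = 0
  <chi_rho, chi_3> = (1/20)[1*(10)*conj(1) + 1*(-4)*conj(-1) + 2*(-3/2 - sqrt(5)/2)*conj(-1) + 2*(5/2 - 3*sqrt(5)/2)*conj(1) + 2*(-3/2 + sqrt(5)/2)*conj(-1) + 2*(5/2 + 3*sqrt(5)/2)*conj(1) + 5*(4)*conj(1) + 5*(-2)*conj(-1)]
      = (1/20)[(10) + (4) + (sqrt(5) + 3) + (5 - 3*sqrt(5)) + (3 - sqrt(5)) + (5 + 3*sqrt(5)) + (20) + (10)] = 60/20 = 3
  <chi_rho, chi_4> = (1/20)[1*(10)*conj(1) + 1*(-4)*conj(-1) + 2*(-3/2 - sqrt(5)/2)*conj(-1) + 2*(5/2 - 3*sqrt(5)/2)*conj(1) + 2*(-3/2 + sqrt(5)/2)*conj(-1) + 2*(5/2 + 3*sqrt(5)/2)*conj(1) + 5*(4)*conj(-1) + 5*(-2)*conj(1)]
      = (1/20)[(10) + (4) + (sqrt(5) + 3) + (5 - 3*sqrt(5)) + (3 - sqrt(5)) + (5 + 3*sqrt(5)) + (-20) + (-10)] = 0/20 = 0
  <chi_rho, chi_5> = (1/20)[1*(10)*conj(2) + 1*(-4)*conj(-2) + 2*(-3/2 - sqrt(5)/2)*conj(1/2 + sqrt(5)/2) + 2*(5/2 - 3*sqrt(5)/2)*conj(-1/2 + sqrt(5)/2) + 2*(-3/2 + sqrt(5)/2)*conj(1/2 - sqrt(5)/2) + 2*(5/2 + 3*sqrt(5)/2)*conj(-sqrt(5)/2 - 1/2) + 5*(4)*conj(0) + 5*(-2)*conj(0)]
      = (1/20)[(20) + (8) + (-2*sqrt(5) - 4) + (-10 + 4*sqrt(5)) + (-4 + 2*sqrt(5)) + (-10 - 4*sqrt(5)) + (0) + (0)] = 0/20 = 0
  <chi_rho, chi_6> = (1/20)[1*(10)*conj(2) + 1*(-4)*conj(2) + 2*(-3/2 - sqrt(5)/2)*conj(-1/2 + sqrt(5)/2) + 2*(5/2 - 3*sqrt(5)/2)*conj(-sqrt(5)/2 - 1/2) + 2*(-3/2 + sqrt(5)/2)*conj(-sqrt(5)/2 - 1/2) + 2*(5/2 + 3*sqrt(5)/2)*conj(-1/2 + sqrt(5)/2) + 5*(4)*conj(0) + 5*(-2)*conj(0)]
      = (1/20)[(20) + (-8) + (-sqrt(5) - 1) + (5 - sqrt(5)) + (-1 + sqrt(5)) + (sqrt(5) + 5) + (0) + (0)] = 20/20 = 1
  <chi_rho, chi_7> = (1/20)[1*(10)*conj(2) + 1*(-4)*conj(-2) + 2*(-3/2 - sqrt(5)/2)*conj(1/2 - sqrt(5)/2) + 2*(5/2 - 3*sqrt(5)/2)*conj(-sqrt(5)/2 - 1/2) + 2*(-3/2 + sqrt(5)/2)*conj(1/2 + sqrt(5)/2) + 2*(5/2 + 3*sqrt(5)/2)*conj(-1/2 + sqrt(5)/2) + 5*(4)*conj(0) + 5*(-2)*conj(0)]
      = (1/20)[(20) + (8) + (1 + sqrt(5)) + (5 - sqrt(5)) + (1 - sqrt(5)) + (sqrt(5) + 5) + (0) + (0)] = 40/20 = 2
  <chi_rho, chi_8> = (1/20)[1*(10)*conj(2) + 1*(-4)*conj(2) + 2*(-3/2 - sqrt(5)/2)*conj(-sqrt(5)/2 - 1/2) + 2*(5/2 - 3*sqrt(5)/2)*conj(-1/2 + sqrt(5)/2) + 2*(-3/2 + sqrt(5)/2)*conj(-1/2 + sqrt(5)/2) + 2*(5/2 + 3*sqrt(5)/2)*conj(-sqrt(5)/2 - 1/2) + 5*(4)*conj(0) + 5*(-2)*conj(0)]
      = (1/20)[(20) + (-8) + (4 + 2*sqrt(5)) + (-10 + 4*sqrt(5)) + (4 - 2*sqrt(5)) + (-10 - 4*sqrt(5)) + (0) + (0)] = 0/20 = 0
Dimension check: dim(rho) = sum (mult * dim) = 1*1 + 0*1 + 3*1 + 0*1 + 0*2 + 1*2 + 2*2 + 0*2 = 10 = chi_rho(e) = 10.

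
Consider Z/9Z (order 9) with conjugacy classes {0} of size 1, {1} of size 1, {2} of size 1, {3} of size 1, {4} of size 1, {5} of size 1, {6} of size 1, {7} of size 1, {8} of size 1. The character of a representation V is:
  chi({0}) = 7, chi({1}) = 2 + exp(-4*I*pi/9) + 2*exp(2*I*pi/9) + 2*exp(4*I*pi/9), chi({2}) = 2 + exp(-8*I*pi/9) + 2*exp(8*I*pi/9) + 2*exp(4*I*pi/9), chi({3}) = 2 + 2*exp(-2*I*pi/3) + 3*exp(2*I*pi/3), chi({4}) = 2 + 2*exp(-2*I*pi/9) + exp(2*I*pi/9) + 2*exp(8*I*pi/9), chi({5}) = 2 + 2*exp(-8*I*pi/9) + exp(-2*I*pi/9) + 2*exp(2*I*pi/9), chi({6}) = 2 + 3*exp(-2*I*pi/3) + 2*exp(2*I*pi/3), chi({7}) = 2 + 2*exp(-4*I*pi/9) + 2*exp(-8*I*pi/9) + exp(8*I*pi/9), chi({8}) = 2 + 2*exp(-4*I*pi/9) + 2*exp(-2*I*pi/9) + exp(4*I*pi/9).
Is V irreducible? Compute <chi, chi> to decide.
Not irreducible (reducible): <chi, chi> = 13 > 1.

Explanation: <chi, chi> = (1/|G|) sum_C |C| * |chi(C)|^2 = (1/9)[1*|7|^2 + 1*|2 + exp(-4*I*pi/9) + 2*exp(2*I*pi/9) + 2*exp(4*I*pi/9)|^2 + 1*|2 + exp(-8*I*pi/9) + 2*exp(8*I*pi/9) + 2*exp(4*I*pi/9)|^2 + 1*|2 + 2*exp(-2*I*pi/3) + 3*exp(2*I*pi/3)|^2 + 1*|2 + 2*exp(-2*I*pi/9) + exp(2*I*pi/9) + 2*exp(8*I*pi/9)|^2 + 1*|2 + 2*exp(-8*I*pi/9) + exp(-2*I*pi/9) + 2*exp(2*I*pi/9)|^2 + 1*|2 + 3*exp(-2*I*pi/3) + 2*exp(2*I*pi/3)|^2 + 1*|2 + 2*exp(-4*I*pi/9) + 2*exp(-8*I*pi/9) + exp(8*I*pi/9)|^2 + 1*|2 + 2*exp(-4*I*pi/9) + 2*exp(-2*I*pi/9) + exp(4*I*pi/9)|^2]
  = (1/9)[(49) + (13 + 6*exp(-4*I*pi/9) + 8*exp(-2*I*pi/9) + 2*exp(-2*I*pi/3) + 2*exp(-8*I*pi/9) + 2*exp(8*I*pi/9) + 2*exp(2*I*pi/3) + 8*exp(2*I*pi/9) + 6*exp(4*I*pi/9)) + (13 + 8*exp(-4*I*pi/9) + 6*exp(-8*I*pi/9) + 2*exp(-2*I*pi/3) + 2*exp(-2*I*pi/9) + 2*exp(2*I*pi/9) + 2*exp(2*I*pi/3) + 6*exp(8*I*pi/9) + 8*exp(4*I*pi/9)) + (1) + (13 + 6*exp(-2*I*pi/9) + 8*exp(-8*I*pi/9) + 2*exp(-4*I*pi/9) + 2*exp(-2*I*pi/3) + 2*exp(2*I*pi/3) + 2*exp(4*I*pi/9) + 8*exp(8*I*pi/9) + 6*exp(2*I*pi/9)) + (13 + 6*exp(-2*I*pi/9) + 8*exp(-8*I*pi/9) + 2*exp(-4*I*pi/9) + 2*exp(-2*I*pi/3) + 2*exp(2*I*pi/3) + 2*exp(4*I*pi/9) + 8*exp(8*I*pi/9) + 6*exp(2*I*pi/9)) + (1) + (13 + 8*exp(-4*I*pi/9) + 6*exp(-8*I*pi/9) + 2*exp(-2*I*pi/3) + 2*exp(-2*I*pi/9) + 2*exp(2*I*pi/9) + 2*exp(2*I*pi/3) + 6*exp(8*I*pi/9) + 8*exp(4*I*pi/9)) + (13 + 6*exp(-4*I*pi/9) + 8*exp(-2*I*pi/9) + 2*exp(-2*I*pi/3) + 2*exp(-8*I*pi/9) + 2*exp(8*I*pi/9) + 2*exp(2*I*pi/3) + 8*exp(2*I*pi/9) + 6*exp(4*I*pi/9))] = 117/9 = 13.
(Exp terms are combined using exp(i*s)*conj(exp(i*t)) = exp(i*(s-t)), and sums of them are collapsed using the identity that for every m > 1 the m distinct m-th roots of unity sum to 0, e.g. 1 + exp(2*I*pi/3) + exp(-2*I*pi/3) = 0.)
A character is irreducible iff <chi, chi> = 1, so this representation is reducible.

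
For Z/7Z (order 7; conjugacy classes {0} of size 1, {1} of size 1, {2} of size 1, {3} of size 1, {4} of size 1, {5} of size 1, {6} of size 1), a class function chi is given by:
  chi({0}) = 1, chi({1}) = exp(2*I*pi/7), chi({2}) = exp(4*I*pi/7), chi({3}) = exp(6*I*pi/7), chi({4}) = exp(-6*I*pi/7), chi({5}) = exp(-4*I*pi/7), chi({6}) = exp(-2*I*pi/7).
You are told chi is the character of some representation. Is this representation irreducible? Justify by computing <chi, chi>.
Irreducible: <chi, chi> = 1.

<chi, chi> = (1/|G|) sum_C |C| * |chi(C)|^2 = (1/7)[1*|1|^2 + 1*|exp(2*I*pi/7)|^2 + 1*|exp(4*I*pi/7)|^2 + 1*|exp(6*I*pi/7)|^2 + 1*|exp(-6*I*pi/7)|^2 + 1*|exp(-4*I*pi/7)|^2 + 1*|exp(-2*I*pi/7)|^2]
  = (1/7)[(1) + (1) + (1) + (1) + (1) + (1) + (1)] = 7/7 = 1.
(Exp terms are combined using exp(i*s)*conj(exp(i*t)) = exp(i*(s-t)), and sums of them are collapsed using the identity that for every m > 1 the m distinct m-th roots of unity sum to 0, e.g. 1 + exp(2*I*pi/3) + exp(-2*I*pi/3) = 0.)
A character is irreducible iff <chi, chi> = 1, so this representation is irreducible.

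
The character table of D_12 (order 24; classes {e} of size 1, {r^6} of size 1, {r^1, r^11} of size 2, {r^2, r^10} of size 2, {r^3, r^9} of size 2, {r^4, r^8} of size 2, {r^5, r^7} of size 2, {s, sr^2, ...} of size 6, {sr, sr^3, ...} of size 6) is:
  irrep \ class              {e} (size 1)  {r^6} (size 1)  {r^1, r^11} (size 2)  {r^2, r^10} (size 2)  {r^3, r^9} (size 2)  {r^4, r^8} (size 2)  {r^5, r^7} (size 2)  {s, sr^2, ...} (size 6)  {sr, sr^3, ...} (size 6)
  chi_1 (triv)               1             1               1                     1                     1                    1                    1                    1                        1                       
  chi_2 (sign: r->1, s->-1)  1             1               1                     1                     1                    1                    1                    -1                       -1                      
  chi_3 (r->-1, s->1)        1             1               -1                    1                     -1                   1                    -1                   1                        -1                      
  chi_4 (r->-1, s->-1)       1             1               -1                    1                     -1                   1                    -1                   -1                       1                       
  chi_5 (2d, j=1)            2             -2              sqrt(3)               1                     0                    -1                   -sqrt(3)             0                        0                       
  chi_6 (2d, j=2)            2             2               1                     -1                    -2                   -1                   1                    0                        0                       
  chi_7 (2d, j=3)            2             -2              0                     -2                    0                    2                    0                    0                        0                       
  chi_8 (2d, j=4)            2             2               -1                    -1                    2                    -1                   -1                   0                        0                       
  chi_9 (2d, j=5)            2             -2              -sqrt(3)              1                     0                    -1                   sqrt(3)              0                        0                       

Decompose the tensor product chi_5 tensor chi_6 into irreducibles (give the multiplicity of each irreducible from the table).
chi_5 tensor chi_6 = chi_5 + chi_7 (all other irreducibles have multiplicity 0).

Details: The character of a tensor product is the pointwise product (chi_5 * chi_6)(C) = chi_5(C) * chi_6(C):
  {e}: (2)*(2), {r^6}: (-2)*(2), {r^1, r^11}: (sqrt(3))*(1), {r^2, r^10}: (1)*(-1), {r^3, r^9}: (0)*(-2), {r^4, r^8}: (-1)*(-1), {r^5, r^7}: (-sqrt(3))*(1), {s, sr^2, ...}: (0)*(0), {sr, sr^3, ...}: (0)*(0)
so (chi_5 * chi_6) takes values
  {e} -> 4, {r^6} -> -4, {r^1, r^11} -> sqrt(3), {r^2, r^10} -> -1, {r^3, r^9} -> 0, {r^4, r^8} -> 1, {r^5, r^7} -> -sqrt(3), {s, sr^2, ...} -> 0, {sr, sr^3, ...} -> 0.
Now take the inner product of this character with each irreducible chi from the table, <chi_5*chi_6, chi> = (1/24) sum_C |C| (chi_5*chi_6)(C) conj(chi(C)):
  <chi_5*chi_6, chi_1> = (1/24)[1*(4)*conj(1) + 1*(-4)*conj(1) + 2*(sqrt(3))*conj(1) + 2*(-1)*conj(1) + 2*(0)*conj(1) + 2*(1)*conj(1) + 2*(-sqrt(3))*conj(1) + 6*(0)*conj(1) + 6*(0)*conj(1)]
      = (1/24)[(4) + (-4) + (2*sqrt(3)) + (-2) + (0) + (2) + (-2*sqrt(3)) + (0) + (0)] = 0/24 = 0
  <chi_5*chi_6, chi_2> = (1/24)[1*(4)*conj(1) + 1*(-4)*conj(1) + 2*(sqrt(3))*conj(1) + 2*(-1)*conj(1) + 2*(0)*conj(1) + 2*(1)*conj(1) + 2*(-sqrt(3))*conj(1) + 6*(0)*conj(-1) + 6*(0)*conj(-1)]
      = (1/24)[(4) + (-4) + (2*sqrt(3)) + (-2) + (0) + (2) + (-2*sqrt(3)) + (0) + (0)] = 0/24 = 0
  <chi_5*chi_6, chi_3> = (1/24)[1*(4)*conj(1) + 1*(-4)*conj(1) + 2*(sqrt(3))*conj(-1) + 2*(-1)*conj(1) + 2*(0)*conj(-1) + 2*(1)*conj(1) + 2*(-sqrt(3))*conj(-1) + 6*(0)*conj(1) + 6*(0)*conj(-1)]
      = (1/24)[(4) + (-4) + (-2*sqrt(3)) + (-2) + (0) + (2) + (2*sqrt(3)) + (0) + (0)] = 0/24 = 0
  <chi_5*chi_6, chi_4> = (1/24)[1*(4)*conj(1) + 1*(-4)*conj(1) + 2*(sqrt(3))*conj(-1) + 2*(-1)*conj(1) + 2*(0)*conj(-1) + 2*(1)*conj(1) + 2*(-sqrt(3))*conj(-1) + 6*(0)*conj(-1) + 6*(0)*conj(1)]
      = (1/24)[(4) + (-4) + (-2*sqrt(3)) + (-2) + (0) + (2) + (2*sqrt(3)) + (0) + (0)] = 0/24 = 0
  <chi_5*chi_6, chi_5> = (1/24)[1*(4)*conj(2) + 1*(-4)*conj(-2) + 2*(sqrt(3))*conj(sqrt(3)) + 2*(-1)*conj(1) + 2*(0)*conj(0) + 2*(1)*conj(-1) + 2*(-sqrt(3))*conj(-sqrt(3)) + 6*(0)*conj(0) + 6*(0)*conj(0)]
      = (1/24)[(8) + (8) + (6) + (-2) + (0) + (-2) + (6) + (0) + (0)] = 24/24 = 1
  <chi_5*chi_6, chi_6> = (1/24)[1*(4)*conj(2) + 1*(-4)*conj(2) + 2*(sqrt(3))*conj(1) + 2*(-1)*conj(-1) + 2*(0)*conj(-2) + 2*(1)*conj(-1) + 2*(-sqrt(3))*conj(1) + 6*(0)*conj(0) + 6*(0)*conj(0)]
      = (1/24)[(8) + (-8) + (2*sqrt(3)) + (2) + (0) + (-2) + (-2*sqrt(3)) + (0) + (0)] = 0/24 = 0
  <chi_5*chi_6, chi_7> = (1/24)[1*(4)*conj(2) + 1*(-4)*conj(-2) + 2*(sqrt(3))*conj(0) + 2*(-1)*conj(-2) + 2*(0)*conj(0) + 2*(1)*conj(2) + 2*(-sqrt(3))*conj(0) + 6*(0)*conj(0) + 6*(0)*conj(0)]
      = (1/24)[(8) + (8) + (0) + (4) + (0) + (4) + (0) + (0) + (0)] = 24/24 = 1
  <chi_5*chi_6, chi_8> = (1/24)[1*(4)*conj(2) + 1*(-4)*conj(2) + 2*(sqrt(3))*conj(-1) + 2*(-1)*conj(-1) + 2*(0)*conj(2) + 2*(1)*conj(-1) + 2*(-sqrt(3))*conj(-1) + 6*(0)*conj(0) + 6*(0)*conj(0)]
      = (1/24)[(8) + (-8) + (-2*sqrt(3)) + (2) + (0) + (-2) + (2*sqrt(3)) + (0) + (0)] = 0/24 = 0
  <chi_5*chi_6, chi_9> = (1/24)[1*(4)*conj(2) + 1*(-4)*conj(-2) + 2*(sqrt(3))*conj(-sqrt(3)) + 2*(-1)*conj(1) + 2*(0)*conj(0) + 2*(1)*conj(-1) + 2*(-sqrt(3))*conj(sqrt(3)) + 6*(0)*conj(0) + 6*(0)*conj(0)]
      = (1/24)[(8) + (8) + (-6) + (-2) + (0) + (-2) + (-6) + (0) + (0)] = 0/24 = 0
Hence the multiplicities are chi_5: 1, chi_7: 1. Dimension check: dim(chi_5)*dim(chi_6) = 2*2 = 4 and sum (mult * dim) = 1*2 + 1*2 = 4.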